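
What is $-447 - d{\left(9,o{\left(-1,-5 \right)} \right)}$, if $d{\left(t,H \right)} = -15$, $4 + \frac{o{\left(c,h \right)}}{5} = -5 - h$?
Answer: $-432$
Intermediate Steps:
$o{\left(c,h \right)} = -45 - 5 h$ ($o{\left(c,h \right)} = -20 + 5 \left(-5 - h\right) = -20 - \left(25 + 5 h\right) = -45 - 5 h$)
$-447 - d{\left(9,o{\left(-1,-5 \right)} \right)} = -447 - -15 = -447 + 15 = -432$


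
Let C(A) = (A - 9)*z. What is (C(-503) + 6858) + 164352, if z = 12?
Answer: 165066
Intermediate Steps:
C(A) = -108 + 12*A (C(A) = (A - 9)*12 = (-9 + A)*12 = -108 + 12*A)
(C(-503) + 6858) + 164352 = ((-108 + 12*(-503)) + 6858) + 164352 = ((-108 - 6036) + 6858) + 164352 = (-6144 + 6858) + 164352 = 714 + 164352 = 165066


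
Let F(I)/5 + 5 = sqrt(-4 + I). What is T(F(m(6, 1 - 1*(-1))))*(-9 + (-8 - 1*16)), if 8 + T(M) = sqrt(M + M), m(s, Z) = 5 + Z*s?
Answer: 264 - 33*sqrt(-50 + 10*sqrt(13)) ≈ 264.0 - 123.23*I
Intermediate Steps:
F(I) = -25 + 5*sqrt(-4 + I)
T(M) = -8 + sqrt(2)*sqrt(M) (T(M) = -8 + sqrt(M + M) = -8 + sqrt(2*M) = -8 + sqrt(2)*sqrt(M))
T(F(m(6, 1 - 1*(-1))))*(-9 + (-8 - 1*16)) = (-8 + sqrt(2)*sqrt(-25 + 5*sqrt(-4 + (5 + (1 - 1*(-1))*6))))*(-9 + (-8 - 1*16)) = (-8 + sqrt(2)*sqrt(-25 + 5*sqrt(-4 + (5 + (1 + 1)*6))))*(-9 + (-8 - 16)) = (-8 + sqrt(2)*sqrt(-25 + 5*sqrt(-4 + (5 + 2*6))))*(-9 - 24) = (-8 + sqrt(2)*sqrt(-25 + 5*sqrt(-4 + (5 + 12))))*(-33) = (-8 + sqrt(2)*sqrt(-25 + 5*sqrt(-4 + 17)))*(-33) = (-8 + sqrt(2)*sqrt(-25 + 5*sqrt(13)))*(-33) = 264 - 33*sqrt(2)*sqrt(-25 + 5*sqrt(13))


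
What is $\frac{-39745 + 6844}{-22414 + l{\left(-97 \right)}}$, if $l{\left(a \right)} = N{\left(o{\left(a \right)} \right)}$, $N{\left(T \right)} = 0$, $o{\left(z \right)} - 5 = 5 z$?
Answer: $\frac{32901}{22414} \approx 1.4679$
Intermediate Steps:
$o{\left(z \right)} = 5 + 5 z$
$l{\left(a \right)} = 0$
$\frac{-39745 + 6844}{-22414 + l{\left(-97 \right)}} = \frac{-39745 + 6844}{-22414 + 0} = - \frac{32901}{-22414} = \left(-32901\right) \left(- \frac{1}{22414}\right) = \frac{32901}{22414}$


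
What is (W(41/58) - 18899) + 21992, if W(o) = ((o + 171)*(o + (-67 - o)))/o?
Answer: -540440/41 ≈ -13181.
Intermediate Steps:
W(o) = (-11457 - 67*o)/o (W(o) = ((171 + o)*(-67))/o = (-11457 - 67*o)/o)
(W(41/58) - 18899) + 21992 = ((-67 - 11457/(41/58)) - 18899) + 21992 = ((-67 - 11457/(41*(1/58))) - 18899) + 21992 = ((-67 - 11457/41/58) - 18899) + 21992 = ((-67 - 11457*58/41) - 18899) + 21992 = ((-67 - 664506/41) - 18899) + 21992 = (-667253/41 - 18899) + 21992 = -1442112/41 + 21992 = -540440/41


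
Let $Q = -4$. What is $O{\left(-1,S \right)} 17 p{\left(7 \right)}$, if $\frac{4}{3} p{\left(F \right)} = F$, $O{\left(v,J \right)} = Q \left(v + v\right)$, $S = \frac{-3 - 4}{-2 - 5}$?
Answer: $714$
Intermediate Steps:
$S = 1$ ($S = - \frac{7}{-7} = \left(-7\right) \left(- \frac{1}{7}\right) = 1$)
$O{\left(v,J \right)} = - 8 v$ ($O{\left(v,J \right)} = - 4 \left(v + v\right) = - 4 \cdot 2 v = - 8 v$)
$p{\left(F \right)} = \frac{3 F}{4}$
$O{\left(-1,S \right)} 17 p{\left(7 \right)} = \left(-8\right) \left(-1\right) 17 \cdot \frac{3}{4} \cdot 7 = 8 \cdot 17 \cdot \frac{21}{4} = 136 \cdot \frac{21}{4} = 714$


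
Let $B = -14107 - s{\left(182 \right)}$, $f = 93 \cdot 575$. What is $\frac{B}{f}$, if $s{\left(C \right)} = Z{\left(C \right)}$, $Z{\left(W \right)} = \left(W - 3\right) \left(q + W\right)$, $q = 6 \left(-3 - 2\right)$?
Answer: $- \frac{8263}{10695} \approx -0.7726$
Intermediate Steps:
$q = -30$ ($q = 6 \left(-5\right) = -30$)
$Z{\left(W \right)} = \left(-30 + W\right) \left(-3 + W\right)$ ($Z{\left(W \right)} = \left(W - 3\right) \left(-30 + W\right) = \left(-3 + W\right) \left(-30 + W\right) = \left(-30 + W\right) \left(-3 + W\right)$)
$f = 53475$
$s{\left(C \right)} = 90 + C^{2} - 33 C$
$B = -41315$ ($B = -14107 - \left(90 + 182^{2} - 6006\right) = -14107 - \left(90 + 33124 - 6006\right) = -14107 - 27208 = -41315$)
$\frac{B}{f} = - \frac{41315}{53475} = \left(-41315\right) \frac{1}{53475} = - \frac{8263}{10695}$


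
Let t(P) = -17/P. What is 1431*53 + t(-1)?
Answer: 75860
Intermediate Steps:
1431*53 + t(-1) = 1431*53 - 17/(-1) = 75843 - 17*(-1) = 75843 + 17 = 75860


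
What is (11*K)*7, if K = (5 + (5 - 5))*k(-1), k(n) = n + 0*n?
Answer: -385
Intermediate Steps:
k(n) = n (k(n) = n + 0 = n)
K = -5 (K = (5 + (5 - 5))*(-1) = (5 + 0)*(-1) = 5*(-1) = -5)
(11*K)*7 = (11*(-5))*7 = -55*7 = -385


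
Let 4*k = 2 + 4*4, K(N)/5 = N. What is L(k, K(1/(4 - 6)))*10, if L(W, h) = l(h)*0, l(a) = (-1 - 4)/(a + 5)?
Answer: 0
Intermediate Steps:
K(N) = 5*N
k = 9/2 (k = (2 + 4*4)/4 = (2 + 16)/4 = (¼)*18 = 9/2 ≈ 4.5000)
l(a) = -5/(5 + a)
L(W, h) = 0 (L(W, h) = -5/(5 + h)*0 = 0)
L(k, K(1/(4 - 6)))*10 = 0*10 = 0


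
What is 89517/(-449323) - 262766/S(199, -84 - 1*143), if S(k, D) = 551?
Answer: -118116131285/247576973 ≈ -477.09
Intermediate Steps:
89517/(-449323) - 262766/S(199, -84 - 1*143) = 89517/(-449323) - 262766/551 = 89517*(-1/449323) - 262766*1/551 = -89517/449323 - 262766/551 = -118116131285/247576973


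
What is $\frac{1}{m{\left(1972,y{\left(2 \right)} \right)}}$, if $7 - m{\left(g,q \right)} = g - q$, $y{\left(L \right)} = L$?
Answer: $- \frac{1}{1963} \approx -0.00050942$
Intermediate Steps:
$m{\left(g,q \right)} = 7 + q - g$ ($m{\left(g,q \right)} = 7 - \left(g - q\right) = 7 + q - g$)
$\frac{1}{m{\left(1972,y{\left(2 \right)} \right)}} = \frac{1}{7 + 2 - 1972} = \frac{1}{-1963} = - \frac{1}{1963}$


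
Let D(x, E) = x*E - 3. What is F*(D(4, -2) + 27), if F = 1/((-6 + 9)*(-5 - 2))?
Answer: -16/21 ≈ -0.76190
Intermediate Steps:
D(x, E) = -3 + E*x (D(x, E) = E*x - 3 = -3 + E*x)
F = -1/21 (F = 1/(3*(-7)) = (1/3)*(-1/7) = -1/21 ≈ -0.047619)
F*(D(4, -2) + 27) = -((-3 - 2*4) + 27)/21 = -((-3 - 8) + 27)/21 = -(-11 + 27)/21 = -1/21*16 = -16/21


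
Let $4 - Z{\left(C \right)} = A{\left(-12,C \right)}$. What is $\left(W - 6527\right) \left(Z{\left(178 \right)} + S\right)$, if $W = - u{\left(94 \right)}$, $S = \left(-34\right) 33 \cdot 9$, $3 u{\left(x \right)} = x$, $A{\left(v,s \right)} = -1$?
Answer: $\frac{198579775}{3} \approx 6.6193 \cdot 10^{7}$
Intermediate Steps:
$u{\left(x \right)} = \frac{x}{3}$
$S = -10098$ ($S = \left(-1122\right) 9 = -10098$)
$Z{\left(C \right)} = 5$ ($Z{\left(C \right)} = 4 - -1 = 4 + 1 = 5$)
$W = - \frac{94}{3} \approx -31.333$
$\left(W - 6527\right) \left(Z{\left(178 \right)} + S\right) = \left(- \frac{94}{3} - 6527\right) \left(5 - 10098\right) = \left(- \frac{94}{3} + \left(-12547 + 6020\right)\right) \left(-10093\right) = \left(- \frac{94}{3} - 6527\right) \left(-10093\right) = \left(- \frac{19675}{3}\right) \left(-10093\right) = \frac{198579775}{3}$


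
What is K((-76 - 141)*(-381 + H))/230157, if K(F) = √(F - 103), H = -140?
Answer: √112954/230157 ≈ 0.0014602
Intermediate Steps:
K(F) = √(-103 + F)
K((-76 - 141)*(-381 + H))/230157 = √(-103 + (-76 - 141)*(-381 - 140))/230157 = √(-103 - 217*(-521))*(1/230157) = √(-103 + 113057)*(1/230157) = √112954*(1/230157) = √112954/230157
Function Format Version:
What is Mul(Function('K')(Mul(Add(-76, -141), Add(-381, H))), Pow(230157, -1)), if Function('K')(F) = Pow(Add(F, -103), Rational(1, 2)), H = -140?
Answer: Mul(Rational(1, 230157), Pow(112954, Rational(1, 2))) ≈ 0.0014602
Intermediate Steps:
Function('K')(F) = Pow(Add(-103, F), Rational(1, 2))
Mul(Function('K')(Mul(Add(-76, -141), Add(-381, H))), Pow(230157, -1)) = Mul(Pow(Add(-103, Mul(Add(-76, -141), Add(-381, -140))), Rational(1, 2)), Pow(230157, -1)) = Mul(Pow(Add(-103, Mul(-217, -521)), Rational(1, 2)), Rational(1, 230157)) = Mul(Pow(Add(-103, 113057), Rational(1, 2)), Rational(1, 230157)) = Mul(Pow(112954, Rational(1, 2)), Rational(1, 230157)) = Mul(Rational(1, 230157), Pow(112954, Rational(1, 2)))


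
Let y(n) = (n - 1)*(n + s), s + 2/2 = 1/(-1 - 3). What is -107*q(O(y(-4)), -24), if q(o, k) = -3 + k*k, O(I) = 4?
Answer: -61311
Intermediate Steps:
s = -5/4 (s = -1 + 1/(-1 - 3) = -1 + 1/(-4) = -1 - 1/4 = -5/4 ≈ -1.2500)
y(n) = (-1 + n)*(-5/4 + n) (y(n) = (n - 1)*(n - 5/4) = (-1 + n)*(-5/4 + n))
q(o, k) = -3 + k**2
-107*q(O(y(-4)), -24) = -107*(-3 + (-24)**2) = -107*(-3 + 576) = -107*573 = -61311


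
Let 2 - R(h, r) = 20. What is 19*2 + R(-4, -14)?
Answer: 20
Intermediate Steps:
R(h, r) = -18 (R(h, r) = 2 - 1*20 = 2 - 20 = -18)
19*2 + R(-4, -14) = 19*2 - 18 = 38 - 18 = 20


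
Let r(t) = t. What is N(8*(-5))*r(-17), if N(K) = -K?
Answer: -680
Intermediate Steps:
N(8*(-5))*r(-17) = -8*(-5)*(-17) = -1*(-40)*(-17) = 40*(-17) = -680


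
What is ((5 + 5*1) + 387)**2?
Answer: 157609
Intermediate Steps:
((5 + 5*1) + 387)**2 = ((5 + 5) + 387)**2 = (10 + 387)**2 = 397**2 = 157609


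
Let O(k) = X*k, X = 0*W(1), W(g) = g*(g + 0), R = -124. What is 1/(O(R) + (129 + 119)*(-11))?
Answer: -1/2728 ≈ -0.00036657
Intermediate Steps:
W(g) = g² (W(g) = g*g = g²)
X = 0 (X = 0*1² = 0*1 = 0)
O(k) = 0 (O(k) = 0*k = 0)
1/(O(R) + (129 + 119)*(-11)) = 1/(0 + (129 + 119)*(-11)) = 1/(0 + 248*(-11)) = 1/(0 - 2728) = 1/(-2728) = -1/2728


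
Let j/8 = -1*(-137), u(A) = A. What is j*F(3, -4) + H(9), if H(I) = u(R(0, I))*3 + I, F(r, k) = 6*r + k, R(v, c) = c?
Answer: 15380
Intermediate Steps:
F(r, k) = k + 6*r
H(I) = 4*I (H(I) = I*3 + I = 3*I + I = 4*I)
j = 1096 (j = 8*(-1*(-137)) = 8*137 = 1096)
j*F(3, -4) + H(9) = 1096*(-4 + 6*3) + 4*9 = 1096*(-4 + 18) + 36 = 1096*14 + 36 = 15344 + 36 = 15380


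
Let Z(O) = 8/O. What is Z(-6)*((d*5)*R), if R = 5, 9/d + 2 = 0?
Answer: 150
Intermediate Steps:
d = -9/2 (d = 9/(-2 + 0) = 9/(-2) = 9*(-½) = -9/2 ≈ -4.5000)
Z(-6)*((d*5)*R) = (8/(-6))*(-9/2*5*5) = (8*(-⅙))*(-45/2*5) = -4/3*(-225/2) = 150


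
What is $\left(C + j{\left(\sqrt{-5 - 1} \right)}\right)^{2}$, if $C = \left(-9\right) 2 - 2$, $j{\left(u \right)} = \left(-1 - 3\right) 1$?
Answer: $576$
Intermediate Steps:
$j{\left(u \right)} = -4$ ($j{\left(u \right)} = \left(-4\right) 1 = -4$)
$C = -20$ ($C = -18 - 2 = -20$)
$\left(C + j{\left(\sqrt{-5 - 1} \right)}\right)^{2} = \left(-20 - 4\right)^{2} = \left(-24\right)^{2} = 576$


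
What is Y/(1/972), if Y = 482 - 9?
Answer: 459756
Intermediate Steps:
Y = 473
Y/(1/972) = 473/(1/972) = 473*972 = 459756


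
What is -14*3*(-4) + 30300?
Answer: 30468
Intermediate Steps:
-14*3*(-4) + 30300 = -42*(-4) + 30300 = 168 + 30300 = 30468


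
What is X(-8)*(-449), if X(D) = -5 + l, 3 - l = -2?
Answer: 0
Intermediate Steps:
l = 5 (l = 3 - 1*(-2) = 3 + 2 = 5)
X(D) = 0 (X(D) = -5 + 5 = 0)
X(-8)*(-449) = 0*(-449) = 0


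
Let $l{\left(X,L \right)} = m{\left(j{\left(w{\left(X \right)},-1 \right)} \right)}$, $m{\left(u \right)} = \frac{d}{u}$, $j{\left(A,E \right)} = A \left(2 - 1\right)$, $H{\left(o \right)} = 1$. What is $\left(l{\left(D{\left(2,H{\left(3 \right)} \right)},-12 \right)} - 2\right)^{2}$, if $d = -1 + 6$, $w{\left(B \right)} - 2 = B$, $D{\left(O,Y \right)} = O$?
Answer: $\frac{9}{16} \approx 0.5625$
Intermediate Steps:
$w{\left(B \right)} = 2 + B$
$d = 5$
$j{\left(A,E \right)} = A$ ($j{\left(A,E \right)} = A 1 = A$)
$m{\left(u \right)} = \frac{5}{u}$
$l{\left(X,L \right)} = \frac{5}{2 + X}$
$\left(l{\left(D{\left(2,H{\left(3 \right)} \right)},-12 \right)} - 2\right)^{2} = \left(\frac{5}{2 + 2} - 2\right)^{2} = \left(\frac{5}{4} - 2\right)^{2} = \left(- \frac{3}{4}\right)^{2} = \frac{9}{16}$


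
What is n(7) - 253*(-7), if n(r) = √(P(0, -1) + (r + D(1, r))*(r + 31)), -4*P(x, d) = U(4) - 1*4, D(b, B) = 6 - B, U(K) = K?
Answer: 1771 + 2*√57 ≈ 1786.1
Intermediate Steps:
P(x, d) = 0 (P(x, d) = -(4 - 1*4)/4 = -(4 - 4)/4 = -¼*0 = 0)
n(r) = √(186 + 6*r) (n(r) = √(0 + (r + (6 - r))*(r + 31)) = √(0 + 6*(31 + r)) = √(0 + (186 + 6*r)) = √(186 + 6*r))
n(7) - 253*(-7) = √(186 + 6*7) - 253*(-7) = √(186 + 42) - 1*(-1771) = √228 + 1771 = 2*√57 + 1771 = 1771 + 2*√57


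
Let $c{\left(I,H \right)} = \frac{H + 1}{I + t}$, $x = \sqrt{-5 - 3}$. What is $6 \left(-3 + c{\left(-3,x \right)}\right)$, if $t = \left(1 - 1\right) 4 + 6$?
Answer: $-16 + 4 i \sqrt{2} \approx -16.0 + 5.6569 i$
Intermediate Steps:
$x = 2 i \sqrt{2}$ ($x = \sqrt{-8} = 2 i \sqrt{2} \approx 2.8284 i$)
$t = 6$ ($t = \left(1 - 1\right) 4 + 6 = 0 \cdot 4 + 6 = 0 + 6 = 6$)
$c{\left(I,H \right)} = \frac{1 + H}{6 + I}$ ($c{\left(I,H \right)} = \frac{H + 1}{I + 6} = \frac{1 + H}{6 + I}$)
$6 \left(-3 + c{\left(-3,x \right)}\right) = 6 \left(-3 + \frac{1 + 2 i \sqrt{2}}{6 - 3}\right) = 6 \left(-3 + \frac{1 + 2 i \sqrt{2}}{3}\right) = 6 \left(-3 + \left(\frac{1}{3} + \frac{2 i \sqrt{2}}{3}\right)\right) = 6 \left(- \frac{8}{3} + \frac{2 i \sqrt{2}}{3}\right) = -16 + 4 i \sqrt{2}$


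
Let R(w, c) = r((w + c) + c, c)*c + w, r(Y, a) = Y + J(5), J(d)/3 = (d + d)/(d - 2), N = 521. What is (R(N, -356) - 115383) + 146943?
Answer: 96517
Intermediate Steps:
J(d) = 6*d/(-2 + d) (J(d) = 3*((d + d)/(d - 2)) = 3*((2*d)/(-2 + d)) = 3*(2*d/(-2 + d)) = 6*d/(-2 + d))
r(Y, a) = 10 + Y (r(Y, a) = Y + 6*5/(-2 + 5) = Y + 6*5/3 = Y + 6*5*(1/3) = Y + 10 = 10 + Y)
R(w, c) = w + c*(10 + w + 2*c) (R(w, c) = (10 + ((w + c) + c))*c + w = (10 + ((c + w) + c))*c + w = (10 + (w + 2*c))*c + w = (10 + w + 2*c)*c + w = c*(10 + w + 2*c) + w = w + c*(10 + w + 2*c))
(R(N, -356) - 115383) + 146943 = ((521 - 356*(10 + 521 + 2*(-356))) - 115383) + 146943 = ((521 - 356*(10 + 521 - 712)) - 115383) + 146943 = ((521 - 356*(-181)) - 115383) + 146943 = ((521 + 64436) - 115383) + 146943 = (64957 - 115383) + 146943 = -50426 + 146943 = 96517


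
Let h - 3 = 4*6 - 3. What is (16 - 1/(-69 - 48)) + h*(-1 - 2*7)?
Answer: -40247/117 ≈ -343.99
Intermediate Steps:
h = 24 (h = 3 + (4*6 - 3) = 3 + (24 - 3) = 3 + 21 = 24)
(16 - 1/(-69 - 48)) + h*(-1 - 2*7) = (16 - 1/(-69 - 48)) + 24*(-1 - 2*7) = (16 - 1/(-117)) + 24*(-1 - 1*14) = (16 - 1*(-1/117)) + 24*(-1 - 14) = (16 + 1/117) + 24*(-15) = 1873/117 - 360 = -40247/117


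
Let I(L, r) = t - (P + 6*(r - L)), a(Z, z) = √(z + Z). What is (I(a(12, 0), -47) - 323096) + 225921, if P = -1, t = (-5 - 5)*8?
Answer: -96972 + 12*√3 ≈ -96951.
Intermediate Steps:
a(Z, z) = √(Z + z)
t = -80 (t = -10*8 = -80)
I(L, r) = -79 - 6*r + 6*L (I(L, r) = -80 - (-1 + 6*(r - L)) = -80 - (-1 + (-6*L + 6*r)) = -80 - (-1 - 6*L + 6*r) = -80 + (1 - 6*r + 6*L) = -79 - 6*r + 6*L)
(I(a(12, 0), -47) - 323096) + 225921 = ((-79 - 6*(-47) + 6*√(12 + 0)) - 323096) + 225921 = ((-79 + 282 + 6*√12) - 323096) + 225921 = ((-79 + 282 + 6*(2*√3)) - 323096) + 225921 = ((-79 + 282 + 12*√3) - 323096) + 225921 = ((203 + 12*√3) - 323096) + 225921 = (-322893 + 12*√3) + 225921 = -96972 + 12*√3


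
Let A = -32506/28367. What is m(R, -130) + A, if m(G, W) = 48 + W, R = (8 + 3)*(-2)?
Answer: -2358600/28367 ≈ -83.146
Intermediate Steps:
A = -32506/28367 (A = -32506*1/28367 = -32506/28367 ≈ -1.1459)
R = -22 (R = 11*(-2) = -22)
m(R, -130) + A = (48 - 130) - 32506/28367 = -82 - 32506/28367 = -2358600/28367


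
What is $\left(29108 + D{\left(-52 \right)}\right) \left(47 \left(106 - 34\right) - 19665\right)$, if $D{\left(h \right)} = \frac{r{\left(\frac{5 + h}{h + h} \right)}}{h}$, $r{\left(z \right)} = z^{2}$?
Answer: $- \frac{266540621585607}{562432} \approx -4.7391 \cdot 10^{8}$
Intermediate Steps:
$D{\left(h \right)} = \frac{\left(5 + h\right)^{2}}{4 h^{3}}$ ($D{\left(h \right)} = \frac{\left(\frac{5 + h}{h + h}\right)^{2}}{h} = \frac{\left(\frac{5 + h}{2 h}\right)^{2}}{h} = \frac{\frac{1}{4} \frac{1}{h^{2}} \left(5 + h\right)^{2}}{h} = \frac{\left(5 + h\right)^{2}}{4 h^{3}}$)
$\left(29108 + D{\left(-52 \right)}\right) \left(47 \left(106 - 34\right) - 19665\right) = \left(29108 + \frac{\left(5 - 52\right)^{2}}{4 \left(-140608\right)}\right) \left(47 \left(106 - 34\right) - 19665\right) = \left(29108 + \frac{1}{4} \left(- \frac{1}{140608}\right) \left(-47\right)^{2}\right) \left(47 \cdot 72 - 19665\right) = \left(29108 + \frac{1}{4} \left(- \frac{1}{140608}\right) 2209\right) \left(3384 - 19665\right) = \left(29108 - \frac{2209}{562432}\right) \left(-16281\right) = \frac{16371268447}{562432} \left(-16281\right) = - \frac{266540621585607}{562432}$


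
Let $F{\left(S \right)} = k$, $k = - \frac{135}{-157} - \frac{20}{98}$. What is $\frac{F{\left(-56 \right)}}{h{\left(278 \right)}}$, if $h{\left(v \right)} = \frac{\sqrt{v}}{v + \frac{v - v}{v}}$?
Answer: $\frac{5045 \sqrt{278}}{7693} \approx 10.934$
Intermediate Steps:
$k = \frac{5045}{7693}$ ($k = \left(-135\right) \left(- \frac{1}{157}\right) - \frac{10}{49} = \frac{135}{157} - \frac{10}{49} = \frac{5045}{7693} \approx 0.65579$)
$F{\left(S \right)} = \frac{5045}{7693}$
$h{\left(v \right)} = \frac{1}{\sqrt{v}}$ ($h{\left(v \right)} = \frac{\sqrt{v}}{v + \frac{0}{v}} = \frac{\sqrt{v}}{v + 0} = \frac{\sqrt{v}}{v} = \frac{1}{\sqrt{v}}$)
$\frac{F{\left(-56 \right)}}{h{\left(278 \right)}} = \frac{5045}{7693 \frac{1}{\sqrt{278}}} = \frac{5045}{7693 \frac{\sqrt{278}}{278}} = \frac{5045 \sqrt{278}}{7693}$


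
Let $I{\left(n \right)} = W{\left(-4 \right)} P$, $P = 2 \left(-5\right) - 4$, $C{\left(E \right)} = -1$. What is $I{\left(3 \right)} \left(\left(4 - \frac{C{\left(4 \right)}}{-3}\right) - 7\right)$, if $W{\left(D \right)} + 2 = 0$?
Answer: $- \frac{280}{3} \approx -93.333$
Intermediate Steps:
$W{\left(D \right)} = -2$ ($W{\left(D \right)} = -2 + 0 = -2$)
$P = -14$ ($P = -10 - 4 = -14$)
$I{\left(n \right)} = 28$ ($I{\left(n \right)} = \left(-2\right) \left(-14\right) = 28$)
$I{\left(3 \right)} \left(\left(4 - \frac{C{\left(4 \right)}}{-3}\right) - 7\right) = 28 \left(\left(4 - - \frac{1}{-3}\right) - 7\right) = 28 \left(\left(4 - \left(-1\right) \left(- \frac{1}{3}\right)\right) - 7\right) = 28 \left(\left(4 - \frac{1}{3}\right) - 7\right) = 28 \left(\frac{11}{3} - 7\right) = 28 \left(- \frac{10}{3}\right) = - \frac{280}{3}$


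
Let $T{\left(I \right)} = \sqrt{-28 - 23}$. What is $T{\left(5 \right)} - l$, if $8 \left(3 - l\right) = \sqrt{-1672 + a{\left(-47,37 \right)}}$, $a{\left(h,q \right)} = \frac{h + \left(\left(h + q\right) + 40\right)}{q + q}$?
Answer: $-3 + i \sqrt{51} + \frac{i \sqrt{9157130}}{592} \approx -3.0 + 12.253 i$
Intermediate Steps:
$a{\left(h,q \right)} = \frac{40 + q + 2 h}{2 q}$ ($a{\left(h,q \right)} = \frac{h + \left(40 + h + q\right)}{2 q} = \left(40 + q + 2 h\right) \frac{1}{2 q} = \frac{40 + q + 2 h}{2 q}$)
$T{\left(I \right)} = i \sqrt{51}$ ($T{\left(I \right)} = \sqrt{-51} = i \sqrt{51}$)
$l = 3 - \frac{i \sqrt{9157130}}{592}$ ($l = 3 - \frac{\sqrt{-1672 + \frac{20 - 47 + \frac{1}{2} \cdot 37}{37}}}{8} = 3 - \frac{\sqrt{-1672 + \frac{20 - 47 + \frac{37}{2}}{37}}}{8} = 3 - \frac{\sqrt{-1672 + \frac{1}{37} \left(- \frac{17}{2}\right)}}{8} = 3 - \frac{\sqrt{-1672 - \frac{17}{74}}}{8} = 3 - \frac{\sqrt{- \frac{123745}{74}}}{8} = 3 - \frac{\frac{1}{74} i \sqrt{9157130}}{8} = 3 - \frac{i \sqrt{9157130}}{592} \approx 3.0 - 5.1116 i$)
$T{\left(5 \right)} - l = i \sqrt{51} - \left(3 - \frac{i \sqrt{9157130}}{592}\right) = -3 + i \sqrt{51} + \frac{i \sqrt{9157130}}{592}$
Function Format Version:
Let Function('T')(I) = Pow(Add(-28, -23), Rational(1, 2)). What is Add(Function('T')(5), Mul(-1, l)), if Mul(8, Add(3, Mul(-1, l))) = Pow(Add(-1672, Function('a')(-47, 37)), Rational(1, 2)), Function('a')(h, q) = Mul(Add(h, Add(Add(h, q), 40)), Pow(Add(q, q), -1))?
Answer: Add(-3, Mul(I, Pow(51, Rational(1, 2))), Mul(Rational(1, 592), I, Pow(9157130, Rational(1, 2)))) ≈ Add(-3.0000, Mul(12.253, I))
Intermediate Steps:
Function('a')(h, q) = Mul(Rational(1, 2), Pow(q, -1), Add(40, q, Mul(2, h))) (Function('a')(h, q) = Mul(Add(h, Add(40, h, q)), Pow(Mul(2, q), -1)) = Mul(Add(40, q, Mul(2, h)), Mul(Rational(1, 2), Pow(q, -1))) = Mul(Rational(1, 2), Pow(q, -1), Add(40, q, Mul(2, h))))
Function('T')(I) = Mul(I, Pow(51, Rational(1, 2))) (Function('T')(I) = Pow(-51, Rational(1, 2)) = Mul(I, Pow(51, Rational(1, 2))))
l = Add(3, Mul(Rational(-1, 592), I, Pow(9157130, Rational(1, 2)))) (l = Add(3, Mul(Rational(-1, 8), Pow(Add(-1672, Mul(Pow(37, -1), Add(20, -47, Mul(Rational(1, 2), 37)))), Rational(1, 2)))) = Add(3, Mul(Rational(-1, 8), Pow(Add(-1672, Mul(Rational(1, 37), Add(20, -47, Rational(37, 2)))), Rational(1, 2)))) = Add(3, Mul(Rational(-1, 8), Pow(Add(-1672, Mul(Rational(1, 37), Rational(-17, 2))), Rational(1, 2)))) = Add(3, Mul(Rational(-1, 8), Pow(Add(-1672, Rational(-17, 74)), Rational(1, 2)))) = Add(3, Mul(Rational(-1, 8), Pow(Rational(-123745, 74), Rational(1, 2)))) = Add(3, Mul(Rational(-1, 8), Mul(Rational(1, 74), I, Pow(9157130, Rational(1, 2))))) = Add(3, Mul(Rational(-1, 592), I, Pow(9157130, Rational(1, 2)))) ≈ Add(3.0000, Mul(-5.1116, I)))
Add(Function('T')(5), Mul(-1, l)) = Add(Mul(I, Pow(51, Rational(1, 2))), Mul(-1, Add(3, Mul(Rational(-1, 592), I, Pow(9157130, Rational(1, 2)))))) = Add(Mul(I, Pow(51, Rational(1, 2))), Add(-3, Mul(Rational(1, 592), I, Pow(9157130, Rational(1, 2))))) = Add(-3, Mul(I, Pow(51, Rational(1, 2))), Mul(Rational(1, 592), I, Pow(9157130, Rational(1, 2))))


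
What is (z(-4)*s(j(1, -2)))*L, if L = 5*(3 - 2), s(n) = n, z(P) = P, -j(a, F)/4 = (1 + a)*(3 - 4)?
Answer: -160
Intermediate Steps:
j(a, F) = 4 + 4*a (j(a, F) = -4*(1 + a)*(3 - 4) = -4*(1 + a)*(-1) = -4*(-1 - a) = 4 + 4*a)
L = 5 (L = 5*1 = 5)
(z(-4)*s(j(1, -2)))*L = -4*(4 + 4*1)*5 = -4*(4 + 4)*5 = -4*8*5 = -32*5 = -160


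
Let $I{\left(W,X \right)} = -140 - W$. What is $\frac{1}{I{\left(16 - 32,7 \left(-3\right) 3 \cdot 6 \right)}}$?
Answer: $- \frac{1}{124} \approx -0.0080645$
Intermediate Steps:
$\frac{1}{I{\left(16 - 32,7 \left(-3\right) 3 \cdot 6 \right)}} = \frac{1}{-140 - \left(16 - 32\right)} = \frac{1}{-140 - -16} = \frac{1}{-140 + 16} = \frac{1}{-124} = - \frac{1}{124}$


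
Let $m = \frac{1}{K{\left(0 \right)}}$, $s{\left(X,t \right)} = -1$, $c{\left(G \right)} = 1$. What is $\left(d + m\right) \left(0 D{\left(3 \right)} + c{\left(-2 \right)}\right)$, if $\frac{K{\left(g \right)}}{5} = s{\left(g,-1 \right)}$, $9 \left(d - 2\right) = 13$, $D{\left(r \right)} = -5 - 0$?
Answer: $\frac{146}{45} \approx 3.2444$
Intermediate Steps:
$D{\left(r \right)} = -5$ ($D{\left(r \right)} = -5 + 0 = -5$)
$d = \frac{31}{9}$ ($d = 2 + \frac{1}{9} \cdot 13 = 2 + \frac{13}{9} = \frac{31}{9} \approx 3.4444$)
$K{\left(g \right)} = -5$ ($K{\left(g \right)} = 5 \left(-1\right) = -5$)
$m = - \frac{1}{5}$ ($m = \frac{1}{-5} = - \frac{1}{5} \approx -0.2$)
$\left(d + m\right) \left(0 D{\left(3 \right)} + c{\left(-2 \right)}\right) = \left(\frac{31}{9} - \frac{1}{5}\right) \left(0 \left(-5\right) + 1\right) = \frac{146 \left(0 + 1\right)}{45} = \frac{146}{45} \cdot 1 = \frac{146}{45}$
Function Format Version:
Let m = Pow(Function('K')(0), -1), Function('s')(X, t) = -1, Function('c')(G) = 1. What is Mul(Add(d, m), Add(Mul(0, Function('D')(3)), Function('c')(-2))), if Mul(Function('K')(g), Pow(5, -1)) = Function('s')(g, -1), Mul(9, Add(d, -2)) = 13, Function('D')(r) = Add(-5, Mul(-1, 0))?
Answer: Rational(146, 45) ≈ 3.2444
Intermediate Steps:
Function('D')(r) = -5 (Function('D')(r) = Add(-5, 0) = -5)
d = Rational(31, 9) (d = Add(2, Mul(Rational(1, 9), 13)) = Add(2, Rational(13, 9)) = Rational(31, 9) ≈ 3.4444)
Function('K')(g) = -5 (Function('K')(g) = Mul(5, -1) = -5)
m = Rational(-1, 5) (m = Pow(-5, -1) = Rational(-1, 5) ≈ -0.20000)
Mul(Add(d, m), Add(Mul(0, Function('D')(3)), Function('c')(-2))) = Mul(Add(Rational(31, 9), Rational(-1, 5)), Add(Mul(0, -5), 1)) = Mul(Rational(146, 45), Add(0, 1)) = Mul(Rational(146, 45), 1) = Rational(146, 45)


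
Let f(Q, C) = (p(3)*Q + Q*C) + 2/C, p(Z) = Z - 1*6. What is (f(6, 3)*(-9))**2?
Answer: 36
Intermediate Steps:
p(Z) = -6 + Z (p(Z) = Z - 6 = -6 + Z)
f(Q, C) = -3*Q + 2/C + C*Q (f(Q, C) = ((-6 + 3)*Q + Q*C) + 2/C = (-3*Q + C*Q) + 2/C = -3*Q + 2/C + C*Q)
(f(6, 3)*(-9))**2 = (((2 + 3*6*(-3 + 3))/3)*(-9))**2 = (((2 + 3*6*0)/3)*(-9))**2 = (((2 + 0)/3)*(-9))**2 = (((1/3)*2)*(-9))**2 = ((2/3)*(-9))**2 = (-6)**2 = 36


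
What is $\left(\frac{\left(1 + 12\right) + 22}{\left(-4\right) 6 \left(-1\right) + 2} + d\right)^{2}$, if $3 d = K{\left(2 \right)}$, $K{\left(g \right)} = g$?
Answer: $\frac{24649}{6084} \approx 4.0514$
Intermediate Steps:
$d = \frac{2}{3}$ ($d = \frac{1}{3} \cdot 2 = \frac{2}{3} \approx 0.66667$)
$\left(\frac{\left(1 + 12\right) + 22}{\left(-4\right) 6 \left(-1\right) + 2} + d\right)^{2} = \left(\frac{\left(1 + 12\right) + 22}{\left(-4\right) 6 \left(-1\right) + 2} + \frac{2}{3}\right)^{2} = \left(\frac{13 + 22}{\left(-24\right) \left(-1\right) + 2} + \frac{2}{3}\right)^{2} = \left(\frac{35}{24 + 2} + \frac{2}{3}\right)^{2} = \left(\frac{35}{26} + \frac{2}{3}\right)^{2} = \left(\frac{157}{78}\right)^{2} = \frac{24649}{6084}$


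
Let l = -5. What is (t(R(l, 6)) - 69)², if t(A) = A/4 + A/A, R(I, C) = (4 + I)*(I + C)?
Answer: 74529/16 ≈ 4658.1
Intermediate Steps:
R(I, C) = (4 + I)*(C + I)
t(A) = 1 + A/4 (t(A) = A*(¼) + 1 = A/4 + 1 = 1 + A/4)
(t(R(l, 6)) - 69)² = ((1 + ((-5)² + 4*6 + 4*(-5) + 6*(-5))/4) - 69)² = ((1 + (25 + 24 - 20 - 30)/4) - 69)² = ((1 + (¼)*(-1)) - 69)² = ((1 - ¼) - 69)² = (¾ - 69)² = (-273/4)² = 74529/16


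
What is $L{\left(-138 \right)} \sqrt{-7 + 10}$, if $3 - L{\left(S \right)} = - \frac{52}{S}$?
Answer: $\frac{181 \sqrt{3}}{69} \approx 4.5435$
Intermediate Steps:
$L{\left(S \right)} = 3 + \frac{52}{S}$ ($L{\left(S \right)} = 3 - - \frac{52}{S} = 3 + \frac{52}{S}$)
$L{\left(-138 \right)} \sqrt{-7 + 10} = \left(3 + \frac{52}{-138}\right) \sqrt{-7 + 10} = \left(3 + 52 \left(- \frac{1}{138}\right)\right) \sqrt{3} = \left(3 - \frac{26}{69}\right) \sqrt{3} = \frac{181 \sqrt{3}}{69}$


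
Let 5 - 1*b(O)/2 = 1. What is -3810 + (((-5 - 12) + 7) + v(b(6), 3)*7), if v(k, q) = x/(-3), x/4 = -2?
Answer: -11404/3 ≈ -3801.3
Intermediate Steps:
x = -8 (x = 4*(-2) = -8)
b(O) = 8 (b(O) = 10 - 2*1 = 10 - 2 = 8)
v(k, q) = 8/3 (v(k, q) = -8/(-3) = -8*(-⅓) = 8/3)
-3810 + (((-5 - 12) + 7) + v(b(6), 3)*7) = -3810 + (((-5 - 12) + 7) + (8/3)*7) = -3810 + ((-17 + 7) + 56/3) = -3810 + (-10 + 56/3) = -3810 + 26/3 = -11404/3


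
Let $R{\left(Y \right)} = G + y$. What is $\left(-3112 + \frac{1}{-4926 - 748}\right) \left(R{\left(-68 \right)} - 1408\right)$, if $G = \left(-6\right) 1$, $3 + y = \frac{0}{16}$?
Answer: $\frac{25020661913}{5674} \approx 4.4097 \cdot 10^{6}$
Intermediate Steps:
$y = -3$ ($y = -3 + \frac{0}{16} = -3 + 0 \cdot \frac{1}{16} = -3 + 0 = -3$)
$G = -6$
$R{\left(Y \right)} = -9$ ($R{\left(Y \right)} = -6 - 3 = -9$)
$\left(-3112 + \frac{1}{-4926 - 748}\right) \left(R{\left(-68 \right)} - 1408\right) = \left(-3112 + \frac{1}{-4926 - 748}\right) \left(-9 - 1408\right) = \left(-3112 + \frac{1}{-5674}\right) \left(-1417\right) = \left(-3112 - \frac{1}{5674}\right) \left(-1417\right) = \left(- \frac{17657489}{5674}\right) \left(-1417\right) = \frac{25020661913}{5674}$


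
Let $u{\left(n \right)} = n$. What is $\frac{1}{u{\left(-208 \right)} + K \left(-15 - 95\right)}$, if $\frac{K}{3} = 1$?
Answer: $- \frac{1}{538} \approx -0.0018587$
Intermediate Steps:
$K = 3$ ($K = 3 \cdot 1 = 3$)
$\frac{1}{u{\left(-208 \right)} + K \left(-15 - 95\right)} = \frac{1}{-208 + 3 \left(-15 - 95\right)} = \frac{1}{-208 + 3 \left(-110\right)} = \frac{1}{-208 - 330} = \frac{1}{-538} = - \frac{1}{538}$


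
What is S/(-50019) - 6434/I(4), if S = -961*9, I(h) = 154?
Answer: -53415050/1283821 ≈ -41.606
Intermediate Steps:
S = -8649
S/(-50019) - 6434/I(4) = -8649/(-50019) - 6434/154 = -8649*(-1/50019) - 6434*1/154 = 2883/16673 - 3217/77 = -53415050/1283821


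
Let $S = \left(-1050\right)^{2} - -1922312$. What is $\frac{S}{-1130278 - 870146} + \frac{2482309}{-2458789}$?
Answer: $- \frac{3100761242921}{1229655131634} \approx -2.5217$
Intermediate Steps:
$S = 3024812$ ($S = 1102500 + 1922312 = 3024812$)
$\frac{S}{-1130278 - 870146} + \frac{2482309}{-2458789} = \frac{3024812}{-1130278 - 870146} + \frac{2482309}{-2458789} = \frac{3024812}{-2000424} + 2482309 \left(- \frac{1}{2458789}\right) = 3024812 \left(- \frac{1}{2000424}\right) - \frac{2482309}{2458789} = - \frac{756203}{500106} - \frac{2482309}{2458789} = - \frac{3100761242921}{1229655131634}$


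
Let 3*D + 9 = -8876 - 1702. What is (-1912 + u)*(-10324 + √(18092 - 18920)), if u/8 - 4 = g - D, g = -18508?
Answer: 1256554688 - 730272*I*√23 ≈ 1.2566e+9 - 3.5023e+6*I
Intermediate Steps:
D = -3529 (D = -3 + (-8876 - 1702)/3 = -3 + (⅓)*(-10578) = -3 - 3526 = -3529)
u = -119800 (u = 32 + 8*(-18508 - 1*(-3529)) = 32 + 8*(-18508 + 3529) = 32 + 8*(-14979) = 32 - 119832 = -119800)
(-1912 + u)*(-10324 + √(18092 - 18920)) = (-1912 - 119800)*(-10324 + √(18092 - 18920)) = -121712*(-10324 + √(-828)) = -121712*(-10324 + 6*I*√23) = 1256554688 - 730272*I*√23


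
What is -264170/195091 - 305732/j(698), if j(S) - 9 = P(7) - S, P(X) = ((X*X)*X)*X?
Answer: -15024455163/83498948 ≈ -179.94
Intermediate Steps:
P(X) = X**4 (P(X) = (X**2*X)*X = X**3*X = X**4)
j(S) = 2410 - S (j(S) = 9 + (7**4 - S) = 9 + (2401 - S) = 2410 - S)
-264170/195091 - 305732/j(698) = -264170/195091 - 305732/(2410 - 1*698) = -264170*1/195091 - 305732/(2410 - 698) = -264170/195091 - 305732/1712 = -264170/195091 - 305732*1/1712 = -264170/195091 - 76433/428 = -15024455163/83498948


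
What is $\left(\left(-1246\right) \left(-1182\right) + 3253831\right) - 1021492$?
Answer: $3705111$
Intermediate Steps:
$\left(\left(-1246\right) \left(-1182\right) + 3253831\right) - 1021492 = \left(1472772 + 3253831\right) - 1021492 = 4726603 - 1021492 = 3705111$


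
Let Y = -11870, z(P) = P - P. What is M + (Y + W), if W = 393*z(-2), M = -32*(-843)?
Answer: 15106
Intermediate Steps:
z(P) = 0
M = 26976
W = 0 (W = 393*0 = 0)
M + (Y + W) = 26976 + (-11870 + 0) = 26976 - 11870 = 15106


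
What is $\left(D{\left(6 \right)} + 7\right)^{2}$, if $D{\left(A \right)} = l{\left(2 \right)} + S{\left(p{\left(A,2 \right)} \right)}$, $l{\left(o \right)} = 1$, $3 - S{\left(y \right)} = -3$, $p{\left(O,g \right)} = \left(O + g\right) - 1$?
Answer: $196$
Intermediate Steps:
$p{\left(O,g \right)} = -1 + O + g$
$S{\left(y \right)} = 6$ ($S{\left(y \right)} = 3 - -3 = 3 + 3 = 6$)
$D{\left(A \right)} = 7$ ($D{\left(A \right)} = 1 + 6 = 7$)
$\left(D{\left(6 \right)} + 7\right)^{2} = \left(7 + 7\right)^{2} = 14^{2} = 196$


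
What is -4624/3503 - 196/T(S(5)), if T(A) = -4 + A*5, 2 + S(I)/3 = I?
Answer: -876172/143623 ≈ -6.1005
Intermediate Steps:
S(I) = -6 + 3*I
T(A) = -4 + 5*A
-4624/3503 - 196/T(S(5)) = -4624/3503 - 196/(-4 + 5*(-6 + 3*5)) = -4624*1/3503 - 196/(-4 + 5*(-6 + 15)) = -4624/3503 - 196/(-4 + 5*9) = -4624/3503 - 196/(-4 + 45) = -4624/3503 - 196/41 = -876172/143623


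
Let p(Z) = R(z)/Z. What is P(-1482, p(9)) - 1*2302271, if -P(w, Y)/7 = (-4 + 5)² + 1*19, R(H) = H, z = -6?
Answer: -2302411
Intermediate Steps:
p(Z) = -6/Z
P(w, Y) = -140 (P(w, Y) = -7*((-4 + 5)² + 1*19) = -7*(1² + 19) = -7*(1 + 19) = -7*20 = -140)
P(-1482, p(9)) - 1*2302271 = -140 - 1*2302271 = -140 - 2302271 = -2302411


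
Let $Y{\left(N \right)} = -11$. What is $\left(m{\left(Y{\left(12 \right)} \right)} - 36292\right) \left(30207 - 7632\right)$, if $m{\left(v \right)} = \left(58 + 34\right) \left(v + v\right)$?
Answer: $-864983700$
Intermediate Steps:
$m{\left(v \right)} = 184 v$ ($m{\left(v \right)} = 92 \cdot 2 v = 184 v$)
$\left(m{\left(Y{\left(12 \right)} \right)} - 36292\right) \left(30207 - 7632\right) = \left(184 \left(-11\right) - 36292\right) \left(30207 - 7632\right) = \left(-2024 - 36292\right) 22575 = \left(-38316\right) 22575 = -864983700$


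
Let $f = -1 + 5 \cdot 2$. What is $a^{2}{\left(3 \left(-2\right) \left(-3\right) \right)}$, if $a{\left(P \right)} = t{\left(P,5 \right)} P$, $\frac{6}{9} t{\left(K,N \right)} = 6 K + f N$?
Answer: $17065161$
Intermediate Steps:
$f = 9$ ($f = -1 + 10 = 9$)
$t{\left(K,N \right)} = 9 K + \frac{27 N}{2}$ ($t{\left(K,N \right)} = \frac{3 \left(6 K + 9 N\right)}{2} = 9 K + \frac{27 N}{2}$)
$a{\left(P \right)} = P \left(\frac{135}{2} + 9 P\right)$ ($a{\left(P \right)} = \left(9 P + \frac{27}{2} \cdot 5\right) P = \left(9 P + \frac{135}{2}\right) P = \left(\frac{135}{2} + 9 P\right) P = P \left(\frac{135}{2} + 9 P\right)$)
$a^{2}{\left(3 \left(-2\right) \left(-3\right) \right)} = \left(\frac{9 \cdot 3 \left(-2\right) \left(-3\right) \left(15 + 2 \cdot 3 \left(-2\right) \left(-3\right)\right)}{2}\right)^{2} = \left(\frac{9 \left(\left(-6\right) \left(-3\right)\right) \left(15 + 2 \left(\left(-6\right) \left(-3\right)\right)\right)}{2}\right)^{2} = \left(\frac{9}{2} \cdot 18 \left(15 + 2 \cdot 18\right)\right)^{2} = \left(\frac{9}{2} \cdot 18 \left(15 + 36\right)\right)^{2} = \left(\frac{9}{2} \cdot 18 \cdot 51\right)^{2} = 4131^{2} = 17065161$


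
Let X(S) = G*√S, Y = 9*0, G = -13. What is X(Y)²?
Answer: 0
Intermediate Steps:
Y = 0
X(S) = -13*√S
X(Y)² = (-13*√0)² = (-13*0)² = 0² = 0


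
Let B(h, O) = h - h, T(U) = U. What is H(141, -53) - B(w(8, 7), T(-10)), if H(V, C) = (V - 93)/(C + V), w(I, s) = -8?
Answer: 6/11 ≈ 0.54545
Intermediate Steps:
B(h, O) = 0
H(V, C) = (-93 + V)/(C + V)
H(141, -53) - B(w(8, 7), T(-10)) = (-93 + 141)/(-53 + 141) - 1*0 = 48/88 + 0 = (1/88)*48 + 0 = 6/11 + 0 = 6/11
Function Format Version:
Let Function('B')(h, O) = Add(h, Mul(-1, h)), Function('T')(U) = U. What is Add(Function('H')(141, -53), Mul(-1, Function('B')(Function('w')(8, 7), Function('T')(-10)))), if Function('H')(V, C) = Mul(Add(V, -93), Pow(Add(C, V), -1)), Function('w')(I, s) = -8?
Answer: Rational(6, 11) ≈ 0.54545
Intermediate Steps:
Function('B')(h, O) = 0
Function('H')(V, C) = Mul(Pow(Add(C, V), -1), Add(-93, V)) (Function('H')(V, C) = Mul(Add(-93, V), Pow(Add(C, V), -1)) = Mul(Pow(Add(C, V), -1), Add(-93, V)))
Add(Function('H')(141, -53), Mul(-1, Function('B')(Function('w')(8, 7), Function('T')(-10)))) = Add(Mul(Pow(Add(-53, 141), -1), Add(-93, 141)), Mul(-1, 0)) = Add(Mul(Pow(88, -1), 48), 0) = Add(Mul(Rational(1, 88), 48), 0) = Add(Rational(6, 11), 0) = Rational(6, 11)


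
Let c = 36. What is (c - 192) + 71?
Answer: -85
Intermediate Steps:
(c - 192) + 71 = (36 - 192) + 71 = -156 + 71 = -85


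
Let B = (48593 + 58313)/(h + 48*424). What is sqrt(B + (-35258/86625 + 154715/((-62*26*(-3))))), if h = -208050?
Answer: sqrt(13420765478473098440695)/20801630850 ≈ 5.5692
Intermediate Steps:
B = -53453/93849 (B = (48593 + 58313)/(-208050 + 48*424) = 106906/(-208050 + 20352) = 106906/(-187698) = 106906*(-1/187698) = -53453/93849 ≈ -0.56956)
sqrt(B + (-35258/86625 + 154715/((-62*26*(-3))))) = sqrt(-53453/93849 + (-35258/86625 + 154715/((-62*26*(-3))))) = sqrt(-53453/93849 + (-35258*1/86625 + 154715/((-1612*(-3))))) = sqrt(-53453/93849 + (-35258/86625 + 154715/4836)) = sqrt(-53453/93849 + 4410559729/139639500) = sqrt(19355355705401/624048925500) = sqrt(13420765478473098440695)/20801630850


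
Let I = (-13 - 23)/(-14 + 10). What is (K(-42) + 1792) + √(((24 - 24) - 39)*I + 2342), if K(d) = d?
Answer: 1750 + √1991 ≈ 1794.6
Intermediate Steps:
I = 9 (I = -36/(-4) = -36*(-¼) = 9)
(K(-42) + 1792) + √(((24 - 24) - 39)*I + 2342) = (-42 + 1792) + √(((24 - 24) - 39)*9 + 2342) = 1750 + √((0 - 39)*9 + 2342) = 1750 + √(-39*9 + 2342) = 1750 + √(-351 + 2342) = 1750 + √1991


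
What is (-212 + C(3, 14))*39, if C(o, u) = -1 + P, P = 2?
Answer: -8229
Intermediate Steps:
C(o, u) = 1 (C(o, u) = -1 + 2 = 1)
(-212 + C(3, 14))*39 = (-212 + 1)*39 = -211*39 = -8229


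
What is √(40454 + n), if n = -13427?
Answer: 3*√3003 ≈ 164.40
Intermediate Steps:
√(40454 + n) = √(40454 - 13427) = √27027 = 3*√3003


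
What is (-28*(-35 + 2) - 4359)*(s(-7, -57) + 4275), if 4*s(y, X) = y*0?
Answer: -14684625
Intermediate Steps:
s(y, X) = 0 (s(y, X) = (y*0)/4 = (¼)*0 = 0)
(-28*(-35 + 2) - 4359)*(s(-7, -57) + 4275) = (-28*(-35 + 2) - 4359)*(0 + 4275) = (-28*(-33) - 4359)*4275 = (924 - 4359)*4275 = -3435*4275 = -14684625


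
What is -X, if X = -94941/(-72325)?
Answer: -8631/6575 ≈ -1.3127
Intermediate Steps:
X = 8631/6575 (X = -94941*(-1/72325) = 8631/6575 ≈ 1.3127)
-X = -1*8631/6575 = -8631/6575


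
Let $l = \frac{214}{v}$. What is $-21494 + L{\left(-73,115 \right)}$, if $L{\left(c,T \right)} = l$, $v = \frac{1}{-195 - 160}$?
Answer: $-97464$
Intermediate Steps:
$v = - \frac{1}{355}$ ($v = \frac{1}{-355} = - \frac{1}{355} \approx -0.0028169$)
$l = -75970$ ($l = \frac{214}{- \frac{1}{355}} = 214 \left(-355\right) = -75970$)
$L{\left(c,T \right)} = -75970$
$-21494 + L{\left(-73,115 \right)} = -21494 - 75970 = -97464$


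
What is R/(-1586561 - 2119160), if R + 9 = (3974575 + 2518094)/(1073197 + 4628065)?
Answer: 44818689/21127286319902 ≈ 2.1214e-6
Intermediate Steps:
R = -44818689/5701262 (R = -9 + (3974575 + 2518094)/(1073197 + 4628065) = -9 + 6492669/5701262 = -44818689/5701262 ≈ -7.8612)
R/(-1586561 - 2119160) = -44818689/(5701262*(-1586561 - 2119160)) = -44818689/5701262/(-3705721) = -44818689/5701262*(-1/3705721) = 44818689/21127286319902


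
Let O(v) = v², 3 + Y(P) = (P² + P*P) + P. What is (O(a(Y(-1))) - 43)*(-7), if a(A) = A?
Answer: 273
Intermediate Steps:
Y(P) = -3 + P + 2*P² (Y(P) = -3 + ((P² + P*P) + P) = -3 + ((P² + P²) + P) = -3 + (2*P² + P) = -3 + (P + 2*P²) = -3 + P + 2*P²)
(O(a(Y(-1))) - 43)*(-7) = ((-3 - 1 + 2*(-1)²)² - 43)*(-7) = ((-3 - 1 + 2*1)² - 43)*(-7) = ((-3 - 1 + 2)² - 43)*(-7) = ((-2)² - 43)*(-7) = (4 - 43)*(-7) = -39*(-7) = 273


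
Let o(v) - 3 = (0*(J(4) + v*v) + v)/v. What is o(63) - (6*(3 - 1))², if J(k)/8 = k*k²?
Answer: -140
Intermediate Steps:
J(k) = 8*k³ (J(k) = 8*(k*k²) = 8*k³)
o(v) = 4 (o(v) = 3 + (0*(8*4³ + v*v) + v)/v = 3 + (0*(8*64 + v²) + v)/v = 3 + (0*(512 + v²) + v)/v = 3 + (0 + v)/v = 3 + v/v = 3 + 1 = 4)
o(63) - (6*(3 - 1))² = 4 - (6*(3 - 1))² = 4 - (6*2)² = 4 - 1*12² = 4 - 1*144 = 4 - 144 = -140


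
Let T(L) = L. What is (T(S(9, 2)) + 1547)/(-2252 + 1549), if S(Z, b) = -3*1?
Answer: -1544/703 ≈ -2.1963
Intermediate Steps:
S(Z, b) = -3
(T(S(9, 2)) + 1547)/(-2252 + 1549) = (-3 + 1547)/(-2252 + 1549) = 1544/(-703) = 1544*(-1/703) = -1544/703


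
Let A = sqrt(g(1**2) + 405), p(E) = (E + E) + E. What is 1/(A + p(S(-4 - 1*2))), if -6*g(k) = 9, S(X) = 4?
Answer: -8/173 + sqrt(1614)/519 ≈ 0.031165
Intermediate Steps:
p(E) = 3*E (p(E) = 2*E + E = 3*E)
g(k) = -3/2 (g(k) = -1/6*9 = -3/2)
A = sqrt(1614)/2 (A = sqrt(-3/2 + 405) = sqrt(807/2) = sqrt(1614)/2 ≈ 20.087)
1/(A + p(S(-4 - 1*2))) = 1/(sqrt(1614)/2 + 3*4) = 1/(sqrt(1614)/2 + 12) = 1/(12 + sqrt(1614)/2)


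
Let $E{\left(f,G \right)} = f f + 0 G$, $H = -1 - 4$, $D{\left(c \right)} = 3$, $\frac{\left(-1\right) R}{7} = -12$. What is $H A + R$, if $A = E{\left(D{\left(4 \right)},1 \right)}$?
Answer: $39$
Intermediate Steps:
$R = 84$ ($R = \left(-7\right) \left(-12\right) = 84$)
$H = -5$ ($H = -1 - 4 = -5$)
$E{\left(f,G \right)} = f^{2}$ ($E{\left(f,G \right)} = f^{2} + 0 = f^{2}$)
$A = 9$ ($A = 3^{2} = 9$)
$H A + R = \left(-5\right) 9 + 84 = -45 + 84 = 39$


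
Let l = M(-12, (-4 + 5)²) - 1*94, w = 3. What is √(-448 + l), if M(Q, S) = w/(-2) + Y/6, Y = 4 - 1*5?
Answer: I*√4893/3 ≈ 23.317*I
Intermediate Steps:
Y = -1 (Y = 4 - 5 = -1)
M(Q, S) = -5/3 (M(Q, S) = 3/(-2) - 1/6 = 3*(-½) - 1*⅙ = -3/2 - ⅙ = -5/3)
l = -287/3 (l = -5/3 - 1*94 = -5/3 - 94 = -287/3 ≈ -95.667)
√(-448 + l) = √(-448 - 287/3) = √(-1631/3) = I*√4893/3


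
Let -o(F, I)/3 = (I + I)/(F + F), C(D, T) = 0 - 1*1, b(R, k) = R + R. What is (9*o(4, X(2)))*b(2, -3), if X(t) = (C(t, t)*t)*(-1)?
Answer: -54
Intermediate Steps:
b(R, k) = 2*R
C(D, T) = -1 (C(D, T) = 0 - 1 = -1)
X(t) = t (X(t) = -t*(-1) = t)
o(F, I) = -3*I/F (o(F, I) = -3*(I + I)/(F + F) = -3*2*I/(2*F) = -3*2*I*1/(2*F) = -3*I/F)
(9*o(4, X(2)))*b(2, -3) = (9*(-3*2/4))*(2*2) = (9*(-3*2*¼))*4 = (9*(-3/2))*4 = -27/2*4 = -54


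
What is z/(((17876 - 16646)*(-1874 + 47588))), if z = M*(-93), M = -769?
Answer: 23839/18742740 ≈ 0.0012719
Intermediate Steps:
z = 71517 (z = -769*(-93) = 71517)
z/(((17876 - 16646)*(-1874 + 47588))) = 71517/(((17876 - 16646)*(-1874 + 47588))) = 71517/((1230*45714)) = 71517/56228220 = 71517*(1/56228220) = 23839/18742740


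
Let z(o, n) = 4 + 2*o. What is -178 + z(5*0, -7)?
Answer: -174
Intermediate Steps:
-178 + z(5*0, -7) = -178 + (4 + 2*(5*0)) = -178 + (4 + 2*0) = -178 + (4 + 0) = -178 + 4 = -174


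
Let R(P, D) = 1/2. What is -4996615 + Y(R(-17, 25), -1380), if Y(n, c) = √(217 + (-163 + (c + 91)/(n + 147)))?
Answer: -4996615 + 2*√984710/295 ≈ -4.9966e+6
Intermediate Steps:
R(P, D) = ½
Y(n, c) = √(54 + (91 + c)/(147 + n)) (Y(n, c) = √(217 + (-163 + (91 + c)/(147 + n))) = √(54 + (91 + c)/(147 + n)))
-4996615 + Y(R(-17, 25), -1380) = -4996615 + √((8029 - 1380 + 54*(½))/(147 + ½)) = -4996615 + √((8029 - 1380 + 27)/(295/2)) = -4996615 + √((2/295)*6676) = -4996615 + √(13352/295) = -4996615 + 2*√984710/295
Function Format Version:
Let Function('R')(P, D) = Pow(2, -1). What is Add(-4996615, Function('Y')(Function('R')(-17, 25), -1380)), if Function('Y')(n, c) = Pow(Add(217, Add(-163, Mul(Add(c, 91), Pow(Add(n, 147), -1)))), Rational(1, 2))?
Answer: Add(-4996615, Mul(Rational(2, 295), Pow(984710, Rational(1, 2)))) ≈ -4.9966e+6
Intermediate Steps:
Function('R')(P, D) = Rational(1, 2)
Function('Y')(n, c) = Pow(Add(54, Mul(Pow(Add(147, n), -1), Add(91, c))), Rational(1, 2)) (Function('Y')(n, c) = Pow(Add(217, Add(-163, Mul(Add(91, c), Pow(Add(147, n), -1)))), Rational(1, 2)) = Pow(Add(217, Add(-163, Mul(Pow(Add(147, n), -1), Add(91, c)))), Rational(1, 2)) = Pow(Add(54, Mul(Pow(Add(147, n), -1), Add(91, c))), Rational(1, 2)))
Add(-4996615, Function('Y')(Function('R')(-17, 25), -1380)) = Add(-4996615, Pow(Mul(Pow(Add(147, Rational(1, 2)), -1), Add(8029, -1380, Mul(54, Rational(1, 2)))), Rational(1, 2))) = Add(-4996615, Pow(Mul(Pow(Rational(295, 2), -1), Add(8029, -1380, 27)), Rational(1, 2))) = Add(-4996615, Pow(Mul(Rational(2, 295), 6676), Rational(1, 2))) = Add(-4996615, Pow(Rational(13352, 295), Rational(1, 2))) = Add(-4996615, Mul(Rational(2, 295), Pow(984710, Rational(1, 2))))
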